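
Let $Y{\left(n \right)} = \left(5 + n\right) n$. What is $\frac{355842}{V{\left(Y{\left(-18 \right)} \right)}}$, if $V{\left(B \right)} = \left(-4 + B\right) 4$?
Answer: $\frac{177921}{460} \approx 386.78$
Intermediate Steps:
$Y{\left(n \right)} = n \left(5 + n\right)$
$V{\left(B \right)} = -16 + 4 B$
$\frac{355842}{V{\left(Y{\left(-18 \right)} \right)}} = \frac{355842}{-16 + 4 \left(- 18 \left(5 - 18\right)\right)} = \frac{355842}{-16 + 4 \left(\left(-18\right) \left(-13\right)\right)} = \frac{355842}{-16 + 4 \cdot 234} = \frac{355842}{-16 + 936} = \frac{355842}{920} = 355842 \cdot \frac{1}{920} = \frac{177921}{460}$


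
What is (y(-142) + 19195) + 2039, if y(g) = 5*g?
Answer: 20524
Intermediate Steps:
(y(-142) + 19195) + 2039 = (5*(-142) + 19195) + 2039 = (-710 + 19195) + 2039 = 18485 + 2039 = 20524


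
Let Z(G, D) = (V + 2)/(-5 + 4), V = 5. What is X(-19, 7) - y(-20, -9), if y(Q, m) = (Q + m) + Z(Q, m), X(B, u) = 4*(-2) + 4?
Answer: 32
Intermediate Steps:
X(B, u) = -4 (X(B, u) = -8 + 4 = -4)
Z(G, D) = -7 (Z(G, D) = (5 + 2)/(-5 + 4) = 7/(-1) = 7*(-1) = -7)
y(Q, m) = -7 + Q + m (y(Q, m) = (Q + m) - 7 = -7 + Q + m)
X(-19, 7) - y(-20, -9) = -4 - (-7 - 20 - 9) = -4 - 1*(-36) = -4 + 36 = 32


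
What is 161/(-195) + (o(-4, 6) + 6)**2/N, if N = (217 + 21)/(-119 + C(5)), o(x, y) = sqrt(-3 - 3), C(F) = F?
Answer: -352609/23205 - 684*I*sqrt(6)/119 ≈ -15.195 - 14.079*I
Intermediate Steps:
o(x, y) = I*sqrt(6) (o(x, y) = sqrt(-6) = I*sqrt(6))
N = -119/57 (N = (217 + 21)/(-119 + 5) = 238/(-114) = 238*(-1/114) = -119/57 ≈ -2.0877)
161/(-195) + (o(-4, 6) + 6)**2/N = 161/(-195) + (I*sqrt(6) + 6)**2/(-119/57) = 161*(-1/195) + (6 + I*sqrt(6))**2*(-57/119) = -161/195 - 57*(6 + I*sqrt(6))**2/119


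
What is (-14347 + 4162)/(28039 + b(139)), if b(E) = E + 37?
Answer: -679/1881 ≈ -0.36098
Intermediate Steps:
b(E) = 37 + E
(-14347 + 4162)/(28039 + b(139)) = (-14347 + 4162)/(28039 + (37 + 139)) = -10185/(28039 + 176) = -10185/28215 = -10185*1/28215 = -679/1881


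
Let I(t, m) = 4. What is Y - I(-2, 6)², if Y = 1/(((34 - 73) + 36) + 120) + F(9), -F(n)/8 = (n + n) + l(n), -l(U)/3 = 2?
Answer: -13103/117 ≈ -111.99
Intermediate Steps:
l(U) = -6 (l(U) = -3*2 = -6)
F(n) = 48 - 16*n (F(n) = -8*((n + n) - 6) = -8*(2*n - 6) = -8*(-6 + 2*n) = 48 - 16*n)
Y = -11231/117 (Y = 1/(((34 - 73) + 36) + 120) + (48 - 16*9) = 1/((-39 + 36) + 120) + (48 - 144) = 1/(-3 + 120) - 96 = 1/117 - 96 = -11231/117 ≈ -95.991)
Y - I(-2, 6)² = -11231/117 - 1*4² = -11231/117 - 1*16 = -11231/117 - 16 = -13103/117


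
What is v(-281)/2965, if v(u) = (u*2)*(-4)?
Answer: 2248/2965 ≈ 0.75818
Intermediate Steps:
v(u) = -8*u (v(u) = (2*u)*(-4) = -8*u)
v(-281)/2965 = -8*(-281)/2965 = 2248*(1/2965) = 2248/2965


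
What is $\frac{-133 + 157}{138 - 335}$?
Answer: $- \frac{24}{197} \approx -0.12183$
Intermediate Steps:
$\frac{-133 + 157}{138 - 335} = \frac{24}{-197} = 24 \left(- \frac{1}{197}\right) = - \frac{24}{197}$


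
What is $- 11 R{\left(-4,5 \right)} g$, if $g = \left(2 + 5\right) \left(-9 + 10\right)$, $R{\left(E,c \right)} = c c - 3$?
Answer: $-1694$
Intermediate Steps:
$R{\left(E,c \right)} = -3 + c^{2}$ ($R{\left(E,c \right)} = c^{2} - 3 = -3 + c^{2}$)
$g = 7$ ($g = 7 \cdot 1 = 7$)
$- 11 R{\left(-4,5 \right)} g = - 11 \left(-3 + 5^{2}\right) 7 = - 11 \left(-3 + 25\right) 7 = \left(-11\right) 22 \cdot 7 = \left(-242\right) 7 = -1694$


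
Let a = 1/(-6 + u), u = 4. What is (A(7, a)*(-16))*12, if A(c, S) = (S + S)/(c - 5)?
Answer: 96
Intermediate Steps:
a = -½ (a = 1/(-6 + 4) = 1/(-2) = -½ ≈ -0.50000)
A(c, S) = 2*S/(-5 + c) (A(c, S) = (2*S)/(-5 + c) = 2*S/(-5 + c))
(A(7, a)*(-16))*12 = ((2*(-½)/(-5 + 7))*(-16))*12 = ((2*(-½)/2)*(-16))*12 = ((2*(-½)*(½))*(-16))*12 = -½*(-16)*12 = 8*12 = 96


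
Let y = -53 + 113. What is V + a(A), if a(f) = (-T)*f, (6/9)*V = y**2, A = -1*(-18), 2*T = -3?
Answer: 5427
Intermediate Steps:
T = -3/2 (T = (1/2)*(-3) = -3/2 ≈ -1.5000)
A = 18
y = 60
V = 5400 (V = (3/2)*60**2 = (3/2)*3600 = 5400)
a(f) = 3*f/2 (a(f) = (-1*(-3/2))*f = 3*f/2)
V + a(A) = 5400 + (3/2)*18 = 5400 + 27 = 5427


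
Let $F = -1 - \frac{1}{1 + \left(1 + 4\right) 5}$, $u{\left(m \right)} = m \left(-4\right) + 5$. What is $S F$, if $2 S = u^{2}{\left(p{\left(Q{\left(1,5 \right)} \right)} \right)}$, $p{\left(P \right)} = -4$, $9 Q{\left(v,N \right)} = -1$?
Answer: $- \frac{11907}{52} \approx -228.98$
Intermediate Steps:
$Q{\left(v,N \right)} = - \frac{1}{9}$ ($Q{\left(v,N \right)} = \frac{1}{9} \left(-1\right) = - \frac{1}{9}$)
$u{\left(m \right)} = 5 - 4 m$ ($u{\left(m \right)} = - 4 m + 5 = 5 - 4 m$)
$F = - \frac{27}{26}$ ($F = -1 - \frac{1}{1 + 5 \cdot 5} = -1 - \frac{1}{1 + 25} = -1 - \frac{1}{26} = - \frac{27}{26} \approx -1.0385$)
$S = \frac{441}{2}$ ($S = \frac{\left(5 - -16\right)^{2}}{2} = \frac{\left(5 + 16\right)^{2}}{2} = \frac{21^{2}}{2} = \frac{1}{2} \cdot 441 = \frac{441}{2} \approx 220.5$)
$S F = \frac{441}{2} \left(- \frac{27}{26}\right) = - \frac{11907}{52}$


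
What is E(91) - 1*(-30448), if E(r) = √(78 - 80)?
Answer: 30448 + I*√2 ≈ 30448.0 + 1.4142*I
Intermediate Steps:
E(r) = I*√2 (E(r) = √(-2) = I*√2)
E(91) - 1*(-30448) = I*√2 - 1*(-30448) = I*√2 + 30448 = 30448 + I*√2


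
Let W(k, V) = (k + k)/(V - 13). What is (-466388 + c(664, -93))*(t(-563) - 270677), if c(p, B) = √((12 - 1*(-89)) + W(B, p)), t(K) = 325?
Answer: 126088928576 - 270352*√4935/7 ≈ 1.2609e+11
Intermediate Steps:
W(k, V) = 2*k/(-13 + V) (W(k, V) = (2*k)/(-13 + V) = 2*k/(-13 + V))
c(p, B) = √(101 + 2*B/(-13 + p)) (c(p, B) = √((12 - 1*(-89)) + 2*B/(-13 + p)) = √((12 + 89) + 2*B/(-13 + p)) = √(101 + 2*B/(-13 + p)))
(-466388 + c(664, -93))*(t(-563) - 270677) = (-466388 + √((-1313 + 2*(-93) + 101*664)/(-13 + 664)))*(325 - 270677) = (-466388 + √((-1313 - 186 + 67064)/651))*(-270352) = (-466388 + √((1/651)*65565))*(-270352) = (-466388 + √(705/7))*(-270352) = (-466388 + √4935/7)*(-270352) = 126088928576 - 270352*√4935/7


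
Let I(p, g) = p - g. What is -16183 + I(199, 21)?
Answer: -16005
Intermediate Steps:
-16183 + I(199, 21) = -16183 + (199 - 1*21) = -16183 + (199 - 21) = -16183 + 178 = -16005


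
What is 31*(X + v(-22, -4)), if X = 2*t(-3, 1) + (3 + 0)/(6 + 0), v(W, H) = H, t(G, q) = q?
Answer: -93/2 ≈ -46.500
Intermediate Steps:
X = 5/2 (X = 2*1 + (3 + 0)/(6 + 0) = 2 + 3/6 = 2 + 3*(⅙) = 2 + ½ = 5/2 ≈ 2.5000)
31*(X + v(-22, -4)) = 31*(5/2 - 4) = 31*(-3/2) = -93/2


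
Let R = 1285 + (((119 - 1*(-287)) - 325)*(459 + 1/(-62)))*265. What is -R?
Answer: -610909175/62 ≈ -9.8534e+6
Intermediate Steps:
R = 610909175/62 (R = 1285 + (((119 + 287) - 325)*(459 - 1/62))*265 = 1285 + ((406 - 325)*(28457/62))*265 = 1285 + (81*(28457/62))*265 = 1285 + (2305017/62)*265 = 1285 + 610829505/62 = 610909175/62 ≈ 9.8534e+6)
-R = -1*610909175/62 = -610909175/62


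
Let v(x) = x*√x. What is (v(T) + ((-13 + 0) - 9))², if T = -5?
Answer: 359 + 220*I*√5 ≈ 359.0 + 491.94*I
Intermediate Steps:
v(x) = x^(3/2)
(v(T) + ((-13 + 0) - 9))² = ((-5)^(3/2) + ((-13 + 0) - 9))² = (-5*I*√5 + (-13 - 9))² = (-5*I*√5 - 22)² = (-22 - 5*I*√5)²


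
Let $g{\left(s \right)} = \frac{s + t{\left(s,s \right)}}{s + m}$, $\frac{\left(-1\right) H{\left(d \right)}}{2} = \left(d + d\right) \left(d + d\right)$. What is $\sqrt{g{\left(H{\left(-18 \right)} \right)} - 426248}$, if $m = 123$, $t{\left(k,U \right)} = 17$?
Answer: $\frac{i \sqrt{2598384826653}}{2469} \approx 652.88 i$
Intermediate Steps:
$H{\left(d \right)} = - 8 d^{2}$ ($H{\left(d \right)} = - 2 \left(d + d\right) \left(d + d\right) = - 2 \cdot 2 d 2 d = - 2 \cdot 4 d^{2} = - 8 d^{2}$)
$g{\left(s \right)} = \frac{17 + s}{123 + s}$ ($g{\left(s \right)} = \frac{s + 17}{s + 123} = \frac{17 + s}{123 + s}$)
$\sqrt{g{\left(H{\left(-18 \right)} \right)} - 426248} = \sqrt{\frac{17 - 8 \left(-18\right)^{2}}{123 - 8 \left(-18\right)^{2}} - 426248} = \sqrt{\frac{17 - 2592}{123 - 2592} - 426248} = \sqrt{\frac{1}{-2469} \left(-2575\right) - 426248} = \sqrt{\left(- \frac{1}{2469}\right) \left(-2575\right) - 426248} = \sqrt{\frac{2575}{2469} - 426248} = \sqrt{- \frac{1052403737}{2469}} = \frac{i \sqrt{2598384826653}}{2469}$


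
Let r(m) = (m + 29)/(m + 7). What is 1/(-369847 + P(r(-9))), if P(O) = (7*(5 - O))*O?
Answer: -1/370897 ≈ -2.6962e-6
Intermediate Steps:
r(m) = (29 + m)/(7 + m)
P(O) = O*(35 - 7*O) (P(O) = (35 - 7*O)*O = O*(35 - 7*O))
1/(-369847 + P(r(-9))) = 1/(-369847 + 7*((29 - 9)/(7 - 9))*(5 - (29 - 9)/(7 - 9))) = 1/(-369847 + 7*(20/(-2))*(5 - 20/(-2))) = 1/(-369847 + 7*(-½*20)*(5 - (-1)*20/2)) = 1/(-369847 + 7*(-10)*(5 - 1*(-10))) = 1/(-369847 + 7*(-10)*(5 + 10)) = 1/(-369847 + 7*(-10)*15) = 1/(-369847 - 1050) = 1/(-370897) = -1/370897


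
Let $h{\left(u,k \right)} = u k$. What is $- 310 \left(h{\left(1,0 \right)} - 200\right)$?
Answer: $62000$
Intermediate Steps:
$h{\left(u,k \right)} = k u$
$- 310 \left(h{\left(1,0 \right)} - 200\right) = - 310 \left(0 \cdot 1 - 200\right) = - 310 \left(0 - 200\right) = \left(-310\right) \left(-200\right) = 62000$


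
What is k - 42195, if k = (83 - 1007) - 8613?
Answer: -51732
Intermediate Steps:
k = -9537 (k = -924 - 8613 = -9537)
k - 42195 = -9537 - 42195 = -51732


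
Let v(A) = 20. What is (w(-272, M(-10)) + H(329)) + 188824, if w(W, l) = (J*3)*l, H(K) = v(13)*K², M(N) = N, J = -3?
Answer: 2353734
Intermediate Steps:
H(K) = 20*K²
w(W, l) = -9*l (w(W, l) = (-3*3)*l = -9*l)
(w(-272, M(-10)) + H(329)) + 188824 = (-9*(-10) + 20*329²) + 188824 = (90 + 20*108241) + 188824 = (90 + 2164820) + 188824 = 2164910 + 188824 = 2353734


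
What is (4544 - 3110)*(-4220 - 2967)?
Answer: -10306158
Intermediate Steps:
(4544 - 3110)*(-4220 - 2967) = 1434*(-7187) = -10306158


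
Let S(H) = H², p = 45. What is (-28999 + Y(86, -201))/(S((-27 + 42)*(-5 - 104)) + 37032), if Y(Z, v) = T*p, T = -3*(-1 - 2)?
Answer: -28594/2710257 ≈ -0.010550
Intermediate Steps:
T = 9 (T = -3*(-3) = 9)
Y(Z, v) = 405 (Y(Z, v) = 9*45 = 405)
(-28999 + Y(86, -201))/(S((-27 + 42)*(-5 - 104)) + 37032) = (-28999 + 405)/(((-27 + 42)*(-5 - 104))² + 37032) = -28594/((15*(-109))² + 37032) = -28594/((-1635)² + 37032) = -28594/(2673225 + 37032) = -28594/2710257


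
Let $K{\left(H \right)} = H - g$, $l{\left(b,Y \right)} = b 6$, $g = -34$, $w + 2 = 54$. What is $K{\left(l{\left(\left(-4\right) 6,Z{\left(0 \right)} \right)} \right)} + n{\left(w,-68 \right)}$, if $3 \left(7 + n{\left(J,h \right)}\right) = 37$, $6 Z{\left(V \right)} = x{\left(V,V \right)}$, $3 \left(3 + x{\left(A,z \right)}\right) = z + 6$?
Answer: $- \frac{314}{3} \approx -104.67$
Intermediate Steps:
$w = 52$ ($w = -2 + 54 = 52$)
$x{\left(A,z \right)} = -1 + \frac{z}{3}$ ($x{\left(A,z \right)} = -3 + \frac{z + 6}{3} = -3 + \frac{6 + z}{3} = -3 + \left(2 + \frac{z}{3}\right) = -1 + \frac{z}{3}$)
$Z{\left(V \right)} = - \frac{1}{6} + \frac{V}{18}$ ($Z{\left(V \right)} = \frac{-1 + \frac{V}{3}}{6} = - \frac{1}{6} + \frac{V}{18}$)
$n{\left(J,h \right)} = \frac{16}{3}$ ($n{\left(J,h \right)} = -7 + \frac{1}{3} \cdot 37 = -7 + \frac{37}{3} = \frac{16}{3}$)
$l{\left(b,Y \right)} = 6 b$
$K{\left(H \right)} = 34 + H$ ($K{\left(H \right)} = H - -34 = H + 34 = 34 + H$)
$K{\left(l{\left(\left(-4\right) 6,Z{\left(0 \right)} \right)} \right)} + n{\left(w,-68 \right)} = \left(34 + 6 \left(\left(-4\right) 6\right)\right) + \frac{16}{3} = \left(34 + 6 \left(-24\right)\right) + \frac{16}{3} = \left(34 - 144\right) + \frac{16}{3} = -110 + \frac{16}{3} = - \frac{314}{3}$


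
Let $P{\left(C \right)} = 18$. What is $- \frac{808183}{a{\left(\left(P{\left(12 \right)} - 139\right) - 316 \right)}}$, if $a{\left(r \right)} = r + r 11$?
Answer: $\frac{808183}{5244} \approx 154.12$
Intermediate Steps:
$a{\left(r \right)} = 12 r$ ($a{\left(r \right)} = r + 11 r = 12 r$)
$- \frac{808183}{a{\left(\left(P{\left(12 \right)} - 139\right) - 316 \right)}} = - \frac{808183}{12 \left(\left(18 - 139\right) - 316\right)} = - \frac{808183}{12 \left(-121 - 316\right)} = - \frac{808183}{12 \left(-437\right)} = - \frac{808183}{-5244} = \left(-808183\right) \left(- \frac{1}{5244}\right) = \frac{808183}{5244}$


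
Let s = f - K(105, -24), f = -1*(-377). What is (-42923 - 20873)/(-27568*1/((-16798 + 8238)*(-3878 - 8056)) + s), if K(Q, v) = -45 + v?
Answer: -407317683240/2847570017 ≈ -143.04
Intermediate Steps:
f = 377
s = 446 (s = 377 - (-45 - 24) = 377 - 1*(-69) = 377 + 69 = 446)
(-42923 - 20873)/(-27568*1/((-16798 + 8238)*(-3878 - 8056)) + s) = (-42923 - 20873)/(-27568*1/((-16798 + 8238)*(-3878 - 8056)) + 446) = -63796/(-27568/((-11934*(-8560))) + 446) = -63796/(-27568/102155040 + 446) = -63796/(-27568*1/102155040 + 446) = -63796/(-1723/6384690 + 446) = -63796/2847570017/6384690 = -63796*6384690/2847570017 = -407317683240/2847570017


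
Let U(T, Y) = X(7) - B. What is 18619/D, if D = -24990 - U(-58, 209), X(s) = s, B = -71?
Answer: -18619/25068 ≈ -0.74274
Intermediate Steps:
U(T, Y) = 78 (U(T, Y) = 7 - 1*(-71) = 7 + 71 = 78)
D = -25068 (D = -24990 - 1*78 = -24990 - 78 = -25068)
18619/D = 18619/(-25068) = 18619*(-1/25068) = -18619/25068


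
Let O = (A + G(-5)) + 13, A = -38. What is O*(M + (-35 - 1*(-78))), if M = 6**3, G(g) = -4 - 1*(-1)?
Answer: -7252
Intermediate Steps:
G(g) = -3 (G(g) = -4 + 1 = -3)
M = 216
O = -28 (O = (-38 - 3) + 13 = -41 + 13 = -28)
O*(M + (-35 - 1*(-78))) = -28*(216 + (-35 - 1*(-78))) = -28*(216 + (-35 + 78)) = -28*(216 + 43) = -28*259 = -7252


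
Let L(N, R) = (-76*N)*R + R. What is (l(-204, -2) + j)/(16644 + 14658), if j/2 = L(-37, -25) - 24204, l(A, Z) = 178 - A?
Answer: -10482/1739 ≈ -6.0276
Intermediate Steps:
L(N, R) = R - 76*N*R (L(N, R) = -76*N*R + R = R - 76*N*R)
j = -189058 (j = 2*(-25*(1 - 76*(-37)) - 24204) = 2*(-25*(1 + 2812) - 24204) = 2*(-25*2813 - 24204) = 2*(-70325 - 24204) = 2*(-94529) = -189058)
(l(-204, -2) + j)/(16644 + 14658) = ((178 - 1*(-204)) - 189058)/(16644 + 14658) = ((178 + 204) - 189058)/31302 = (382 - 189058)*(1/31302) = -188676*1/31302 = -10482/1739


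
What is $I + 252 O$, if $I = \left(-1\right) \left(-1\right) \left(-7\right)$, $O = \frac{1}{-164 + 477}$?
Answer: $- \frac{1939}{313} \approx -6.1949$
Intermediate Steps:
$O = \frac{1}{313} \approx 0.0031949$
$I = -7$ ($I = 1 \left(-7\right) = -7$)
$I + 252 O = -7 + 252 \cdot \frac{1}{313} = -7 + \frac{252}{313} = - \frac{1939}{313}$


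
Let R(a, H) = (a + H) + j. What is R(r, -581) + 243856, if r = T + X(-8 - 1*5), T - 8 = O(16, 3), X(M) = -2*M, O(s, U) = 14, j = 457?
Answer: 243780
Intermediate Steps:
T = 22 (T = 8 + 14 = 22)
r = 48 (r = 22 - 2*(-8 - 1*5) = 22 - 2*(-8 - 5) = 22 - 2*(-13) = 22 + 26 = 48)
R(a, H) = 457 + H + a (R(a, H) = (a + H) + 457 = (H + a) + 457 = 457 + H + a)
R(r, -581) + 243856 = (457 - 581 + 48) + 243856 = -76 + 243856 = 243780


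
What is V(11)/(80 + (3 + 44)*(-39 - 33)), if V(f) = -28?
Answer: 1/118 ≈ 0.0084746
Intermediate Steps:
V(11)/(80 + (3 + 44)*(-39 - 33)) = -28/(80 + (3 + 44)*(-39 - 33)) = -28/(80 + 47*(-72)) = -28/(80 - 3384) = -28/(-3304) = -1/3304*(-28) = 1/118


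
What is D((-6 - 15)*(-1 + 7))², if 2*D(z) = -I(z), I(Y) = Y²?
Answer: 63011844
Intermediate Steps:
D(z) = -z²/2 (D(z) = (-z²)/2 = -z²/2)
D((-6 - 15)*(-1 + 7))² = (-(-1 + 7)²*(-6 - 15)²/2)² = (-(-21*6)²/2)² = (-½*(-126)²)² = (-½*15876)² = (-7938)² = 63011844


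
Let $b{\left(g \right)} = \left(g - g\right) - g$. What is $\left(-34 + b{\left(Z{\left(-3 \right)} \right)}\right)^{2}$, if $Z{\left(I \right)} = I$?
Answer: $961$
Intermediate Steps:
$b{\left(g \right)} = - g$ ($b{\left(g \right)} = 0 - g = - g$)
$\left(-34 + b{\left(Z{\left(-3 \right)} \right)}\right)^{2} = \left(-34 - -3\right)^{2} = \left(-34 + 3\right)^{2} = \left(-31\right)^{2} = 961$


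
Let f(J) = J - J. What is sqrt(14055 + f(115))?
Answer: sqrt(14055) ≈ 118.55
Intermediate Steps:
f(J) = 0
sqrt(14055 + f(115)) = sqrt(14055 + 0) = sqrt(14055)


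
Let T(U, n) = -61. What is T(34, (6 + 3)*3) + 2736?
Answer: 2675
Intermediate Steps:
T(34, (6 + 3)*3) + 2736 = -61 + 2736 = 2675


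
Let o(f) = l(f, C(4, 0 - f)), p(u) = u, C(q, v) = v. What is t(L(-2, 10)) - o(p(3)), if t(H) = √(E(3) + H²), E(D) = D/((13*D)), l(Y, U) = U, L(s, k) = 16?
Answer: 3 + √43277/13 ≈ 19.002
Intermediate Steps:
E(D) = 1/13 (E(D) = D*(1/(13*D)) = 1/13)
o(f) = -f (o(f) = 0 - f = -f)
t(H) = √(1/13 + H²)
t(L(-2, 10)) - o(p(3)) = √(13 + 169*16²)/13 - (-1)*3 = √(13 + 169*256)/13 - 1*(-3) = √(13 + 43264)/13 + 3 = √43277/13 + 3 = 3 + √43277/13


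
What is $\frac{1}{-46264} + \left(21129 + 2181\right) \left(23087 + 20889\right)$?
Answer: $\frac{47424327027839}{46264} \approx 1.0251 \cdot 10^{9}$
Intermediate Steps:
$\frac{1}{-46264} + \left(21129 + 2181\right) \left(23087 + 20889\right) = - \frac{1}{46264} + 23310 \cdot 43976 = - \frac{1}{46264} + 1025080560 = \frac{47424327027839}{46264}$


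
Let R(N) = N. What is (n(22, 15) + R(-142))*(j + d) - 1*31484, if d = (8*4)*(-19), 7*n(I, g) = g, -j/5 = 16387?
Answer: 80589209/7 ≈ 1.1513e+7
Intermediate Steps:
j = -81935 (j = -5*16387 = -81935)
n(I, g) = g/7
d = -608 (d = 32*(-19) = -608)
(n(22, 15) + R(-142))*(j + d) - 1*31484 = ((1/7)*15 - 142)*(-81935 - 608) - 1*31484 = (15/7 - 142)*(-82543) - 31484 = -979/7*(-82543) - 31484 = 80809597/7 - 31484 = 80589209/7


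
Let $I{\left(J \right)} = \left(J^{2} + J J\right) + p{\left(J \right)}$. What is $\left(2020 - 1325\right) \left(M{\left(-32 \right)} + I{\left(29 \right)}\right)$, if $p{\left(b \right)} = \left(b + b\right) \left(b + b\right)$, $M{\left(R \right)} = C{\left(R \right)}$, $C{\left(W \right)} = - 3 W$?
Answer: $3573690$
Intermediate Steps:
$M{\left(R \right)} = - 3 R$
$p{\left(b \right)} = 4 b^{2}$ ($p{\left(b \right)} = 2 b 2 b = 4 b^{2}$)
$I{\left(J \right)} = 6 J^{2}$ ($I{\left(J \right)} = \left(J^{2} + J J\right) + 4 J^{2} = \left(J^{2} + J^{2}\right) + 4 J^{2} = 2 J^{2} + 4 J^{2} = 6 J^{2}$)
$\left(2020 - 1325\right) \left(M{\left(-32 \right)} + I{\left(29 \right)}\right) = \left(2020 - 1325\right) \left(\left(-3\right) \left(-32\right) + 6 \cdot 29^{2}\right) = 695 \left(96 + 6 \cdot 841\right) = 695 \left(96 + 5046\right) = 695 \cdot 5142 = 3573690$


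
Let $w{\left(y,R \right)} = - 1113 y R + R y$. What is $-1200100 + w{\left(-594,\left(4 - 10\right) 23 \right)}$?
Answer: $-92352964$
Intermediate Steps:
$w{\left(y,R \right)} = - 1112 R y$ ($w{\left(y,R \right)} = - 1113 R y + R y = - 1112 R y$)
$-1200100 + w{\left(-594,\left(4 - 10\right) 23 \right)} = -1200100 - 1112 \left(4 - 10\right) 23 \left(-594\right) = -1200100 - 1112 \left(\left(-6\right) 23\right) \left(-594\right) = -1200100 - \left(-153456\right) \left(-594\right) = -1200100 - 91152864 = -92352964$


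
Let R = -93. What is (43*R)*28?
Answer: -111972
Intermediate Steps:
(43*R)*28 = (43*(-93))*28 = -3999*28 = -111972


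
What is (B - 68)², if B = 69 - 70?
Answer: 4761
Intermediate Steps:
B = -1
(B - 68)² = (-1 - 68)² = (-69)² = 4761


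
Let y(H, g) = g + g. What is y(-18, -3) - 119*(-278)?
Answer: 33076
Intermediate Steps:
y(H, g) = 2*g
y(-18, -3) - 119*(-278) = 2*(-3) - 119*(-278) = -6 + 33082 = 33076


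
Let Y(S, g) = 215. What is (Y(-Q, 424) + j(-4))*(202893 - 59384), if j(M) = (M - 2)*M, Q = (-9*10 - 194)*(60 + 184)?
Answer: 34298651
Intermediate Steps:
Q = -69296 (Q = (-90 - 194)*244 = -284*244 = -69296)
j(M) = M*(-2 + M) (j(M) = (-2 + M)*M = M*(-2 + M))
(Y(-Q, 424) + j(-4))*(202893 - 59384) = (215 - 4*(-2 - 4))*(202893 - 59384) = (215 - 4*(-6))*143509 = (215 + 24)*143509 = 239*143509 = 34298651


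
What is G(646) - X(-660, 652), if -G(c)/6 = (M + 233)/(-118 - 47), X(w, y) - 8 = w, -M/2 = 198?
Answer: 35534/55 ≈ 646.07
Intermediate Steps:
M = -396 (M = -2*198 = -396)
X(w, y) = 8 + w
G(c) = -326/55 (G(c) = -6*(-396 + 233)/(-118 - 47) = -(-978)/(-165) = -(-978)*(-1)/165 = -6*163/165 = -326/55)
G(646) - X(-660, 652) = -326/55 - (8 - 660) = -326/55 - 1*(-652) = -326/55 + 652 = 35534/55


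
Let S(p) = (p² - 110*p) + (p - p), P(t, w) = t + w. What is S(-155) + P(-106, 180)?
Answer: 41149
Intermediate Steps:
S(p) = p² - 110*p (S(p) = (p² - 110*p) + 0 = p² - 110*p)
S(-155) + P(-106, 180) = -155*(-110 - 155) + (-106 + 180) = -155*(-265) + 74 = 41075 + 74 = 41149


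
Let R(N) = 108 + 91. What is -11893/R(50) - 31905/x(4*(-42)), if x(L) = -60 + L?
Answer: 1212497/15124 ≈ 80.170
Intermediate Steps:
R(N) = 199
-11893/R(50) - 31905/x(4*(-42)) = -11893/199 - 31905/(-60 + 4*(-42)) = -11893*1/199 - 31905/(-60 - 168) = -11893/199 - 31905/(-228) = -11893/199 - 31905*(-1/228) = -11893/199 + 10635/76 = 1212497/15124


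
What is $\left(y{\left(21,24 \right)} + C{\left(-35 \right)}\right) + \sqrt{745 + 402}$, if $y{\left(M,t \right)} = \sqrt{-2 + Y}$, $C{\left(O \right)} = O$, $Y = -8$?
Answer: $-35 + \sqrt{1147} + i \sqrt{10} \approx -1.1326 + 3.1623 i$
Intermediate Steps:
$y{\left(M,t \right)} = i \sqrt{10}$ ($y{\left(M,t \right)} = \sqrt{-2 - 8} = \sqrt{-10} = i \sqrt{10}$)
$\left(y{\left(21,24 \right)} + C{\left(-35 \right)}\right) + \sqrt{745 + 402} = \left(i \sqrt{10} - 35\right) + \sqrt{745 + 402} = \left(-35 + i \sqrt{10}\right) + \sqrt{1147} = -35 + \sqrt{1147} + i \sqrt{10}$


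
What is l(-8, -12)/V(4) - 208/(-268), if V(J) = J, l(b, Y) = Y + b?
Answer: -283/67 ≈ -4.2239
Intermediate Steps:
l(-8, -12)/V(4) - 208/(-268) = (-12 - 8)/4 - 208/(-268) = -20*¼ - 208*(-1/268) = -5 + 52/67 = -283/67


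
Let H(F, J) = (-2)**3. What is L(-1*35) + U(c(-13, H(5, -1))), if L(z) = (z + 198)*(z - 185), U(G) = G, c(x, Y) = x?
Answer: -35873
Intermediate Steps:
H(F, J) = -8
L(z) = (-185 + z)*(198 + z) (L(z) = (198 + z)*(-185 + z) = (-185 + z)*(198 + z))
L(-1*35) + U(c(-13, H(5, -1))) = (-36630 + (-1*35)**2 + 13*(-1*35)) - 13 = (-36630 + (-35)**2 + 13*(-35)) - 13 = (-36630 + 1225 - 455) - 13 = -35860 - 13 = -35873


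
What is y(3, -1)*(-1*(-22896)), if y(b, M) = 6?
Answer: 137376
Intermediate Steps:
y(3, -1)*(-1*(-22896)) = 6*(-1*(-22896)) = 6*22896 = 137376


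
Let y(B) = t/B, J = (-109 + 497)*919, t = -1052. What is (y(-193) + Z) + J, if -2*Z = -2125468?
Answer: 273927110/193 ≈ 1.4193e+6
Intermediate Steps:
Z = 1062734 (Z = -1/2*(-2125468) = 1062734)
J = 356572 (J = 388*919 = 356572)
y(B) = -1052/B
(y(-193) + Z) + J = (-1052/(-193) + 1062734) + 356572 = (-1052*(-1/193) + 1062734) + 356572 = (1052/193 + 1062734) + 356572 = 205108714/193 + 356572 = 273927110/193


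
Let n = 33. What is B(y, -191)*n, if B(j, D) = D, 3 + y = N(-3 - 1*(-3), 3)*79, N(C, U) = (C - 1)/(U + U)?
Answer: -6303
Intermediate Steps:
N(C, U) = (-1 + C)/(2*U) (N(C, U) = (-1 + C)/((2*U)) = (-1 + C)*(1/(2*U)) = (-1 + C)/(2*U))
y = -97/6 (y = -3 + ((½)*(-1 + (-3 - 1*(-3)))/3)*79 = -3 + ((½)*(⅓)*(-1 + (-3 + 3)))*79 = -3 + ((½)*(⅓)*(-1 + 0))*79 = -3 + ((½)*(⅓)*(-1))*79 = -3 - ⅙*79 = -3 - 79/6 = -97/6 ≈ -16.167)
B(y, -191)*n = -191*33 = -6303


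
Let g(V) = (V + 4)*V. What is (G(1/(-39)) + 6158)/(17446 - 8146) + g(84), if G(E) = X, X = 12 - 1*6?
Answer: 17187941/2325 ≈ 7392.7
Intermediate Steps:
g(V) = V*(4 + V) (g(V) = (4 + V)*V = V*(4 + V))
X = 6 (X = 12 - 6 = 6)
G(E) = 6
(G(1/(-39)) + 6158)/(17446 - 8146) + g(84) = (6 + 6158)/(17446 - 8146) + 84*(4 + 84) = 6164/9300 + 84*88 = 6164*(1/9300) + 7392 = 1541/2325 + 7392 = 17187941/2325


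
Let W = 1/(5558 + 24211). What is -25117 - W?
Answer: -747707974/29769 ≈ -25117.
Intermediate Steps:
W = 1/29769 ≈ 3.3592e-5
-25117 - W = -25117 - 1*1/29769 = -25117 - 1/29769 = -747707974/29769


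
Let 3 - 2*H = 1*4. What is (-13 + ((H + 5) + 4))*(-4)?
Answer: 18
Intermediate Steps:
H = -1/2 (H = 3/2 - 4/2 = 3/2 - 1/2*4 = 3/2 - 2 = -1/2 ≈ -0.50000)
(-13 + ((H + 5) + 4))*(-4) = (-13 + ((-1/2 + 5) + 4))*(-4) = (-13 + (9/2 + 4))*(-4) = (-13 + 17/2)*(-4) = -9/2*(-4) = 18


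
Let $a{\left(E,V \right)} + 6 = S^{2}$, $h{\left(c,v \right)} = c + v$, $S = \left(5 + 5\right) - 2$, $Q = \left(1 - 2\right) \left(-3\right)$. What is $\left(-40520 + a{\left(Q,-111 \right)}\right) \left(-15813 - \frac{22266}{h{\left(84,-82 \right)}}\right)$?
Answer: $1090289052$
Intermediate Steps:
$Q = 3$ ($Q = \left(-1\right) \left(-3\right) = 3$)
$S = 8$ ($S = 10 - 2 = 8$)
$a{\left(E,V \right)} = 58$ ($a{\left(E,V \right)} = -6 + 8^{2} = -6 + 64 = 58$)
$\left(-40520 + a{\left(Q,-111 \right)}\right) \left(-15813 - \frac{22266}{h{\left(84,-82 \right)}}\right) = \left(-40520 + 58\right) \left(-15813 - \frac{22266}{84 - 82}\right) = - 40462 \left(-15813 - \frac{22266}{2}\right) = - 40462 \left(-15813 - 11133\right) = \left(-40462\right) \left(-26946\right) = 1090289052$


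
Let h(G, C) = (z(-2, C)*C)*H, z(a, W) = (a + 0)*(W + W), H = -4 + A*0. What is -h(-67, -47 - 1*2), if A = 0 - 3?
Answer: -38416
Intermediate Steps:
A = -3
H = -4 (H = -4 - 3*0 = -4 + 0 = -4)
z(a, W) = 2*W*a (z(a, W) = a*(2*W) = 2*W*a)
h(G, C) = 16*C**2 (h(G, C) = ((2*C*(-2))*C)*(-4) = ((-4*C)*C)*(-4) = -4*C**2*(-4) = 16*C**2)
-h(-67, -47 - 1*2) = -16*(-47 - 1*2)**2 = -16*(-47 - 2)**2 = -16*(-49)**2 = -16*2401 = -1*38416 = -38416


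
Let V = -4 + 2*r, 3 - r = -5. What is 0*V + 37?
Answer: 37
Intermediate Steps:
r = 8 (r = 3 - 1*(-5) = 3 + 5 = 8)
V = 12 (V = -4 + 2*8 = -4 + 16 = 12)
0*V + 37 = 0*12 + 37 = 0 + 37 = 37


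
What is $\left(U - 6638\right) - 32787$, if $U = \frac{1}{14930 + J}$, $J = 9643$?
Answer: $- \frac{968790524}{24573} \approx -39425.0$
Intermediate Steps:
$U = \frac{1}{24573}$ ($U = \frac{1}{14930 + 9643} = \frac{1}{24573} \approx 4.0695 \cdot 10^{-5}$)
$\left(U - 6638\right) - 32787 = \left(\frac{1}{24573} - 6638\right) - 32787 = - \frac{163115573}{24573} - 32787 = - \frac{968790524}{24573}$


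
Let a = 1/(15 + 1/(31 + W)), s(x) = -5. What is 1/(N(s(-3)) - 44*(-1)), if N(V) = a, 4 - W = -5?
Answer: 601/26484 ≈ 0.022693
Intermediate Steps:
W = 9 (W = 4 - 1*(-5) = 4 + 5 = 9)
a = 40/601 (a = 1/(15 + 1/(31 + 9)) = 1/(15 + 1/40) = 1/(601/40) = 40/601 ≈ 0.066556)
N(V) = 40/601
1/(N(s(-3)) - 44*(-1)) = 1/(40/601 - 44*(-1)) = 1/(40/601 + 44) = 1/(26484/601) = 601/26484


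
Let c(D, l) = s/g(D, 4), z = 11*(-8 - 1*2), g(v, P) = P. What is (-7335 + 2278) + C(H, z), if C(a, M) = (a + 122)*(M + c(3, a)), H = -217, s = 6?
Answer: 10501/2 ≈ 5250.5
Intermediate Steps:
z = -110 (z = 11*(-8 - 2) = 11*(-10) = -110)
c(D, l) = 3/2 (c(D, l) = 6/4 = 6*(1/4) = 3/2)
C(a, M) = (122 + a)*(3/2 + M) (C(a, M) = (a + 122)*(M + 3/2) = (122 + a)*(3/2 + M))
(-7335 + 2278) + C(H, z) = (-7335 + 2278) + (183 + 122*(-110) + (3/2)*(-217) - 110*(-217)) = -5057 + (183 - 13420 - 651/2 + 23870) = -5057 + 20615/2 = 10501/2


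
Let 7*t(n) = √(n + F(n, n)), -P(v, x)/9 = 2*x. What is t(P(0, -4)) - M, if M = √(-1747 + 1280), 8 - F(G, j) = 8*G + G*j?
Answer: I*(-√467 + 4*√355/7) ≈ -10.844*I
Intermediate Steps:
P(v, x) = -18*x
F(G, j) = 8 - 8*G - G*j (F(G, j) = 8 - (8*G + G*j) = 8 + (-8*G - G*j) = 8 - 8*G - G*j)
t(n) = √(8 - n² - 7*n)/7 (t(n) = √(n + (8 - 8*n - n*n))/7 = √(n + (8 - 8*n - n²))/7 = √(n + (8 - n² - 8*n))/7 = √(8 - n² - 7*n)/7)
M = I*√467 (M = √(-467) = I*√467 ≈ 21.61*I)
t(P(0, -4)) - M = √(8 - (-18*(-4))² - (-126)*(-4))/7 - I*√467 = √(8 - 1*72² - 7*72)/7 - I*√467 = √(8 - 1*5184 - 504)/7 - I*√467 = √(8 - 5184 - 504)/7 - I*√467 = √(-5680)/7 - I*√467 = (4*I*√355)/7 - I*√467 = 4*I*√355/7 - I*√467 = -I*√467 + 4*I*√355/7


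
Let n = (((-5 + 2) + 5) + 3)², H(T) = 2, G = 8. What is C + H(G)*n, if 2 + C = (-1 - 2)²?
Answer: 57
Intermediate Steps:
C = 7 (C = -2 + (-1 - 2)² = -2 + (-3)² = -2 + 9 = 7)
n = 25 (n = ((-3 + 5) + 3)² = (2 + 3)² = 5² = 25)
C + H(G)*n = 7 + 2*25 = 7 + 50 = 57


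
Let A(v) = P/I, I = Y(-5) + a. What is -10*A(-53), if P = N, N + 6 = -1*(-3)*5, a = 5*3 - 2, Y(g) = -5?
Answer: -45/4 ≈ -11.250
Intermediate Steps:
a = 13 (a = 15 - 2 = 13)
N = 9 (N = -6 - 1*(-3)*5 = -6 + 3*5 = -6 + 15 = 9)
P = 9
I = 8 (I = -5 + 13 = 8)
A(v) = 9/8
-10*A(-53) = -10*9/8 = -45/4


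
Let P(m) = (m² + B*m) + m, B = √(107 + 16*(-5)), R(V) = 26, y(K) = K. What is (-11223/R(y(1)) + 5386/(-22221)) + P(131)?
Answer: 9740857513/577746 + 393*√3 ≈ 17541.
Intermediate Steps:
B = 3*√3 (B = √(107 - 80) = √27 = 3*√3 ≈ 5.1962)
P(m) = m + m² + 3*m*√3 (P(m) = (m² + (3*√3)*m) + m = (m² + 3*m*√3) + m = m + m² + 3*m*√3)
(-11223/R(y(1)) + 5386/(-22221)) + P(131) = (-11223/26 + 5386/(-22221)) + 131*(1 + 131 + 3*√3) = (-11223*1/26 + 5386*(-1/22221)) + 131*(132 + 3*√3) = (-11223/26 - 5386/22221) + (17292 + 393*√3) = -249526319/577746 + (17292 + 393*√3) = 9740857513/577746 + 393*√3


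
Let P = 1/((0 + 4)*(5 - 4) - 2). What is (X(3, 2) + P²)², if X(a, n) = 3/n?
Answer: 49/16 ≈ 3.0625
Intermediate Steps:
P = ½ (P = 1/(4*1 - 2) = 1/(4 - 2) = 1/2 = ½ ≈ 0.50000)
(X(3, 2) + P²)² = (3/2 + (½)²)² = (3*(½) + ¼)² = (3/2 + ¼)² = (7/4)² = 49/16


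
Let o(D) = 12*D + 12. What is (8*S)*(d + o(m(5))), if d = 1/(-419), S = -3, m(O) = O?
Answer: -724008/419 ≈ -1727.9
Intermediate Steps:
o(D) = 12 + 12*D
d = -1/419 ≈ -0.0023866
(8*S)*(d + o(m(5))) = (8*(-3))*(-1/419 + (12 + 12*5)) = -24*(-1/419 + (12 + 60)) = -24*(-1/419 + 72) = -24*30167/419 = -724008/419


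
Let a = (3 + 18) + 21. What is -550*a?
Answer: -23100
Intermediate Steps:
a = 42 (a = 21 + 21 = 42)
-550*a = -550*42 = -23100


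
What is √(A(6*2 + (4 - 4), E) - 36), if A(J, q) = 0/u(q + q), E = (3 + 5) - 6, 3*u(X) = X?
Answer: 6*I ≈ 6.0*I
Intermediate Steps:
u(X) = X/3
E = 2 (E = 8 - 6 = 2)
A(J, q) = 0 (A(J, q) = 0/(((q + q)/3)) = 0/(((2*q)/3)) = 0/((2*q/3)) = 0*(3/(2*q)) = 0)
√(A(6*2 + (4 - 4), E) - 36) = √(0 - 36) = √(-36) = 6*I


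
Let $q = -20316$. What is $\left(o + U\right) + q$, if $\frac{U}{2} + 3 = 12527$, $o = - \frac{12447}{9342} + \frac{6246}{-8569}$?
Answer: $\frac{14023672343}{2964874} \approx 4729.9$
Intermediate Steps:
$o = - \frac{6111425}{2964874}$ ($o = \left(-12447\right) \frac{1}{9342} + 6246 \left(- \frac{1}{8569}\right) = - \frac{461}{346} - \frac{6246}{8569} = - \frac{6111425}{2964874} \approx -2.0613$)
$U = 25048$ ($U = -6 + 2 \cdot 12527 = -6 + 25054 = 25048$)
$\left(o + U\right) + q = \left(- \frac{6111425}{2964874} + 25048\right) - 20316 = \frac{74258052527}{2964874} - 20316 = \frac{14023672343}{2964874}$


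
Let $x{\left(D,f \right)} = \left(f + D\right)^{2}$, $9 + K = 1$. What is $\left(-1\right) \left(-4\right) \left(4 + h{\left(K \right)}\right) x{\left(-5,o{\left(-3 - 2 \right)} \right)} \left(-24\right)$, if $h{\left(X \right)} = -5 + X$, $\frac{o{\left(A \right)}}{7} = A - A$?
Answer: $21600$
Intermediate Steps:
$K = -8$ ($K = -9 + 1 = -8$)
$o{\left(A \right)} = 0$ ($o{\left(A \right)} = 7 \left(A - A\right) = 7 \cdot 0 = 0$)
$x{\left(D,f \right)} = \left(D + f\right)^{2}$
$\left(-1\right) \left(-4\right) \left(4 + h{\left(K \right)}\right) x{\left(-5,o{\left(-3 - 2 \right)} \right)} \left(-24\right) = \left(-1\right) \left(-4\right) \left(4 - 13\right) \left(-5 + 0\right)^{2} \left(-24\right) = 4 \left(4 - 13\right) \left(-5\right)^{2} \left(-24\right) = 4 \left(-9\right) 25 \left(-24\right) = \left(-36\right) 25 \left(-24\right) = \left(-900\right) \left(-24\right) = 21600$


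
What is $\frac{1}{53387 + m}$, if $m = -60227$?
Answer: $- \frac{1}{6840} \approx -0.0001462$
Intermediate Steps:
$\frac{1}{53387 + m} = \frac{1}{53387 - 60227} = \frac{1}{-6840} = - \frac{1}{6840}$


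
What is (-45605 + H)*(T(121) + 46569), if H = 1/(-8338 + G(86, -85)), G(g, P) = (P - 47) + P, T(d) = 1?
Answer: -3633864327664/1711 ≈ -2.1238e+9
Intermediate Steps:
G(g, P) = -47 + 2*P (G(g, P) = (-47 + P) + P = -47 + 2*P)
H = -1/8555 (H = 1/(-8338 + (-47 + 2*(-85))) = 1/(-8338 + (-47 - 170)) = 1/(-8338 - 217) = 1/(-8555) = -1/8555 ≈ -0.00011689)
(-45605 + H)*(T(121) + 46569) = (-45605 - 1/8555)*(1 + 46569) = -390150776/8555*46570 = -3633864327664/1711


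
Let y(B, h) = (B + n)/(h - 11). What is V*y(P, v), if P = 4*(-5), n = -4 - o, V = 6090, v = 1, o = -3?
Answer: 12789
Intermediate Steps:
n = -1 (n = -4 - 1*(-3) = -4 + 3 = -1)
P = -20
y(B, h) = (-1 + B)/(-11 + h) (y(B, h) = (B - 1)/(h - 11) = (-1 + B)/(-11 + h))
V*y(P, v) = 6090*((-1 - 20)/(-11 + 1)) = 6090*(-21/(-10)) = 6090*(-⅒*(-21)) = 6090*(21/10) = 12789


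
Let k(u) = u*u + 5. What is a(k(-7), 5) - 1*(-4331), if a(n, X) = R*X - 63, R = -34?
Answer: 4098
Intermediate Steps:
k(u) = 5 + u² (k(u) = u² + 5 = 5 + u²)
a(n, X) = -63 - 34*X (a(n, X) = -34*X - 63 = -63 - 34*X)
a(k(-7), 5) - 1*(-4331) = (-63 - 34*5) - 1*(-4331) = (-63 - 170) + 4331 = -233 + 4331 = 4098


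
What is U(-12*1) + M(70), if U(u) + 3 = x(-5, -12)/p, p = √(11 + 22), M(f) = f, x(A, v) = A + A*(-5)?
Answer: 67 + 20*√33/33 ≈ 70.482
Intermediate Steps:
x(A, v) = -4*A (x(A, v) = A - 5*A = -4*A)
p = √33 ≈ 5.7446
U(u) = -3 + 20*√33/33 (U(u) = -3 + (-4*(-5))/(√33) = -3 + 20*(√33/33) = -3 + 20*√33/33)
U(-12*1) + M(70) = (-3 + 20*√33/33) + 70 = 67 + 20*√33/33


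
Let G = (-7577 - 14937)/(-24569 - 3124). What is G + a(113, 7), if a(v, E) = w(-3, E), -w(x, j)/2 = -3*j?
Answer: 1185620/27693 ≈ 42.813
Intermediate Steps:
w(x, j) = 6*j (w(x, j) = -(-6)*j = 6*j)
a(v, E) = 6*E
G = 22514/27693 (G = -22514/(-27693) = -22514*(-1/27693) = 22514/27693 ≈ 0.81299)
G + a(113, 7) = 22514/27693 + 6*7 = 22514/27693 + 42 = 1185620/27693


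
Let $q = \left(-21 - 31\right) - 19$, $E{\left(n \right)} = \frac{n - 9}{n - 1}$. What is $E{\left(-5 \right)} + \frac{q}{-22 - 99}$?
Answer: $\frac{1060}{363} \approx 2.9201$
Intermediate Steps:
$E{\left(n \right)} = \frac{-9 + n}{-1 + n}$
$q = -71$ ($q = -52 - 19 = -71$)
$E{\left(-5 \right)} + \frac{q}{-22 - 99} = \frac{-9 - 5}{-1 - 5} + \frac{1}{-22 - 99} \left(-71\right) = \frac{1}{-6} \left(-14\right) + \frac{1}{-121} \left(-71\right) = \left(- \frac{1}{6}\right) \left(-14\right) - - \frac{71}{121} = \frac{7}{3} + \frac{71}{121} = \frac{1060}{363}$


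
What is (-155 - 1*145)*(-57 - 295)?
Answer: 105600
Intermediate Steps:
(-155 - 1*145)*(-57 - 295) = (-155 - 145)*(-352) = -300*(-352) = 105600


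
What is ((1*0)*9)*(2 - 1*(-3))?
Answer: 0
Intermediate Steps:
((1*0)*9)*(2 - 1*(-3)) = (0*9)*(2 + 3) = 0*5 = 0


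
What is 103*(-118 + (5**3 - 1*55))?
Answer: -4944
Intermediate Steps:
103*(-118 + (5**3 - 1*55)) = 103*(-118 + (125 - 55)) = 103*(-118 + 70) = 103*(-48) = -4944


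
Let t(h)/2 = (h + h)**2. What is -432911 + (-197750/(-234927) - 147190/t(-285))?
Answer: -928307054467/2144340 ≈ -4.3291e+5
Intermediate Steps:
t(h) = 8*h**2 (t(h) = 2*(h + h)**2 = 2*(2*h)**2 = 2*(4*h**2) = 8*h**2)
-432911 + (-197750/(-234927) - 147190/t(-285)) = -432911 + (-197750/(-234927) - 147190/(8*(-285)**2)) = -432911 + (-197750*(-1/234927) - 147190/(8*81225)) = -432911 + (250/297 - 147190/649800) = -432911 + (250/297 - 147190*1/649800) = -432911 + (250/297 - 14719/64980) = -432911 + 1319273/2144340 = -928307054467/2144340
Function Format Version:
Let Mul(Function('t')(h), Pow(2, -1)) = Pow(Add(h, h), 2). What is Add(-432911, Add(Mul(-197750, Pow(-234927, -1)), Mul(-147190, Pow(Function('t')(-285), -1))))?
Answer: Rational(-928307054467, 2144340) ≈ -4.3291e+5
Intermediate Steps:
Function('t')(h) = Mul(8, Pow(h, 2)) (Function('t')(h) = Mul(2, Pow(Add(h, h), 2)) = Mul(2, Pow(Mul(2, h), 2)) = Mul(2, Mul(4, Pow(h, 2))) = Mul(8, Pow(h, 2)))
Add(-432911, Add(Mul(-197750, Pow(-234927, -1)), Mul(-147190, Pow(Function('t')(-285), -1)))) = Add(-432911, Add(Mul(-197750, Pow(-234927, -1)), Mul(-147190, Pow(Mul(8, Pow(-285, 2)), -1)))) = Add(-432911, Add(Mul(-197750, Rational(-1, 234927)), Mul(-147190, Pow(Mul(8, 81225), -1)))) = Add(-432911, Add(Rational(250, 297), Mul(-147190, Pow(649800, -1)))) = Add(-432911, Add(Rational(250, 297), Mul(-147190, Rational(1, 649800)))) = Add(-432911, Add(Rational(250, 297), Rational(-14719, 64980))) = Add(-432911, Rational(1319273, 2144340)) = Rational(-928307054467, 2144340)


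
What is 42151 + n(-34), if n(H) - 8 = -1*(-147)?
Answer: 42306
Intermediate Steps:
n(H) = 155 (n(H) = 8 - 1*(-147) = 8 + 147 = 155)
42151 + n(-34) = 42151 + 155 = 42306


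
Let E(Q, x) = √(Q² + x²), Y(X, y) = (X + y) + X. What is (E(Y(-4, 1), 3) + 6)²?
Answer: (6 + √58)² ≈ 185.39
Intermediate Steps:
Y(X, y) = y + 2*X
(E(Y(-4, 1), 3) + 6)² = (√((1 + 2*(-4))² + 3²) + 6)² = (√((1 - 8)² + 9) + 6)² = (√((-7)² + 9) + 6)² = (√(49 + 9) + 6)² = (√58 + 6)² = (6 + √58)²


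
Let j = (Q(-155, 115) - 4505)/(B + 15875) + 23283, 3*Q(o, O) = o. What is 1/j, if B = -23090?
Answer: 4329/100794841 ≈ 4.2949e-5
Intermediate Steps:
Q(o, O) = o/3
j = 100794841/4329 (j = ((⅓)*(-155) - 4505)/(-23090 + 15875) + 23283 = (-155/3 - 4505)/(-7215) + 23283 = -13670/3*(-1/7215) + 23283 = 2734/4329 + 23283 = 100794841/4329 ≈ 23284.)
1/j = 1/(100794841/4329) = 4329/100794841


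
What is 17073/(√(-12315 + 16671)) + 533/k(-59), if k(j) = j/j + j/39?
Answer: -171747/220 ≈ -780.67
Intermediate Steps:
k(j) = 1 + j/39 (k(j) = 1 + j*(1/39) = 1 + j/39)
17073/(√(-12315 + 16671)) + 533/k(-59) = 17073/(√(-12315 + 16671)) + 533/(1 + (1/39)*(-59)) = 17073/(√4356) + 533/(1 - 59/39) = 17073/66 + 533/(-20/39) = 17073*(1/66) + 533*(-39/20) = 5691/22 - 20787/20 = -171747/220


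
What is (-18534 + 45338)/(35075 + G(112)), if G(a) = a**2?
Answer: 26804/47619 ≈ 0.56288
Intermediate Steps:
(-18534 + 45338)/(35075 + G(112)) = (-18534 + 45338)/(35075 + 112**2) = 26804/(35075 + 12544) = 26804/47619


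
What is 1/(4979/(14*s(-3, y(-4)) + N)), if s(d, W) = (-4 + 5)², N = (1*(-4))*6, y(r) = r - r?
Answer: -10/4979 ≈ -0.0020084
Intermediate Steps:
y(r) = 0
N = -24 (N = -4*6 = -24)
s(d, W) = 1 (s(d, W) = 1² = 1)
1/(4979/(14*s(-3, y(-4)) + N)) = 1/(4979/(14*1 - 24)) = 1/(4979/(14 - 24)) = 1/(4979/(-10)) = 1/(4979*(-⅒)) = 1/(-4979/10) = -10/4979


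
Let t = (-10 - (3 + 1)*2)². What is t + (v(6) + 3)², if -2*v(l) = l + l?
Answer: 333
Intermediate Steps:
v(l) = -l (v(l) = -(l + l)/2 = -l)
t = 324 (t = (-10 - 4*2)² = (-10 - 1*8)² = (-10 - 8)² = (-18)² = 324)
t + (v(6) + 3)² = 324 + (-1*6 + 3)² = 324 + (-6 + 3)² = 324 + (-3)² = 324 + 9 = 333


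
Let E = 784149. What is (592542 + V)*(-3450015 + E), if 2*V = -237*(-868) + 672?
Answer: -1854738947376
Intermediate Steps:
V = 103194 (V = (-237*(-868) + 672)/2 = (205716 + 672)/2 = (½)*206388 = 103194)
(592542 + V)*(-3450015 + E) = (592542 + 103194)*(-3450015 + 784149) = 695736*(-2665866) = -1854738947376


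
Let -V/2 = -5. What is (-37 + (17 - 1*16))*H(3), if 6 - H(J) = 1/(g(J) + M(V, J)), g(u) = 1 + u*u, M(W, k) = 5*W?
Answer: -1077/5 ≈ -215.40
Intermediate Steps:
V = 10 (V = -2*(-5) = 10)
g(u) = 1 + u²
H(J) = 6 - 1/(51 + J²) (H(J) = 6 - 1/((1 + J²) + 5*10) = 6 - 1/((1 + J²) + 50) = 6 - 1/(51 + J²))
(-37 + (17 - 1*16))*H(3) = (-37 + (17 - 1*16))*((305 + 6*3²)/(51 + 3²)) = (-37 + (17 - 16))*((305 + 6*9)/(51 + 9)) = (-37 + 1)*((305 + 54)/60) = -3*359/5 = -36*359/60 = -1077/5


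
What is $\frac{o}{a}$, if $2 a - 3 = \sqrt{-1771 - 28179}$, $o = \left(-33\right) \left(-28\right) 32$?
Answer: $\frac{177408}{29959} - \frac{295680 i \sqrt{1198}}{29959} \approx 5.9217 - 341.6 i$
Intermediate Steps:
$o = 29568$ ($o = 924 \cdot 32 = 29568$)
$a = \frac{3}{2} + \frac{5 i \sqrt{1198}}{2}$ ($a = \frac{3}{2} + \frac{\sqrt{-1771 - 28179}}{2} = \frac{3}{2} + \frac{\sqrt{-29950}}{2} = \frac{3}{2} + \frac{5 i \sqrt{1198}}{2} \approx 1.5 + 86.53 i$)
$\frac{o}{a} = \frac{29568}{\frac{3}{2} + \frac{5 i \sqrt{1198}}{2}}$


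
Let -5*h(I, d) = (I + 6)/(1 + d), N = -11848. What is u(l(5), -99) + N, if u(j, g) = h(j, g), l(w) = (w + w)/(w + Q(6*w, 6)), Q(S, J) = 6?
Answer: -31930322/2695 ≈ -11848.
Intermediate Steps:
h(I, d) = -(6 + I)/(5*(1 + d)) (h(I, d) = -(I + 6)/(5*(1 + d)) = -(6 + I)/(5*(1 + d)))
l(w) = 2*w/(6 + w) (l(w) = (w + w)/(w + 6) = (2*w)/(6 + w) = 2*w/(6 + w))
u(j, g) = (-6 - j)/(5*(1 + g))
u(l(5), -99) + N = (-6 - 2*5/(6 + 5))/(5*(1 - 99)) - 11848 = (1/5)*(-6 - 2*5/11)/(-98) - 11848 = (1/5)*(-1/98)*(-6 - 2*5/11) - 11848 = (1/5)*(-1/98)*(-6 - 1*10/11) - 11848 = (1/5)*(-1/98)*(-6 - 10/11) - 11848 = (1/5)*(-1/98)*(-76/11) - 11848 = 38/2695 - 11848 = -31930322/2695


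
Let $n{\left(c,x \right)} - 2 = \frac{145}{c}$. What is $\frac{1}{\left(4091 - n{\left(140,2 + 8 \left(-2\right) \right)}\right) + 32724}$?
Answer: $\frac{28}{1030735} \approx 2.7165 \cdot 10^{-5}$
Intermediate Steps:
$n{\left(c,x \right)} = 2 + \frac{145}{c}$
$\frac{1}{\left(4091 - n{\left(140,2 + 8 \left(-2\right) \right)}\right) + 32724} = \frac{1}{\left(4091 - \left(2 + \frac{145}{140}\right)\right) + 32724} = \frac{1}{\left(4091 - \left(2 + 145 \cdot \frac{1}{140}\right)\right) + 32724} = \frac{1}{\left(4091 - \left(2 + \frac{29}{28}\right)\right) + 32724} = \frac{1}{\left(4091 - \frac{85}{28}\right) + 32724} = \frac{1}{\frac{114463}{28} + 32724} = \frac{1}{\frac{1030735}{28}} = \frac{28}{1030735}$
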